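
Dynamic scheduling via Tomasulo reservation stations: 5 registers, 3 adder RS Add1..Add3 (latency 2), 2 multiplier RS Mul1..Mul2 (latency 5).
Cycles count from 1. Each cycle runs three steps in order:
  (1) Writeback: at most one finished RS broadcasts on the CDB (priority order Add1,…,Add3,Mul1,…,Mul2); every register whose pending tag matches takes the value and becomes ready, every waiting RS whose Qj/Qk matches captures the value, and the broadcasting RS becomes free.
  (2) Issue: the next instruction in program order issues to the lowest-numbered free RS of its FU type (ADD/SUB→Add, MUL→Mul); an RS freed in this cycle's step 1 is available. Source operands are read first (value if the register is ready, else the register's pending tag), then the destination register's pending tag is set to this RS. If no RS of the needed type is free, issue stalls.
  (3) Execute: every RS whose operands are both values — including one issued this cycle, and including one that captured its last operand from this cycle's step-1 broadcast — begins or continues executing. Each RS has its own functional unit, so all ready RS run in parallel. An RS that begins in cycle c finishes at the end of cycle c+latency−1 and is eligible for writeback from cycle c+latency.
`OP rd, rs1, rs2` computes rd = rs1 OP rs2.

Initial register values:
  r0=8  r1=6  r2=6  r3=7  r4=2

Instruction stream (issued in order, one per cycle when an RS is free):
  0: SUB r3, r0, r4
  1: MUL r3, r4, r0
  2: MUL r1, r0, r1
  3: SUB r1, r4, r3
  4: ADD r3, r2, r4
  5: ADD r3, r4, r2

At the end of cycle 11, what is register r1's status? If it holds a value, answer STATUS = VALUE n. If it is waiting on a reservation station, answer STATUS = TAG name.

cycle 1: issue SUB r3<-Add1 // r0:8,r1:6,r2:6,r3:Add1,r4:2
cycle 2: issue MUL r3<-Mul1 // r0:8,r1:6,r2:6,r3:Mul1,r4:2
cycle 3: CDB Add1=6; issue MUL r1<-Mul2 // r0:8,r1:Mul2,r2:6,r3:Mul1,r4:2
cycle 4: issue SUB r1<-Add1 // r0:8,r1:Add1,r2:6,r3:Mul1,r4:2
cycle 5: issue ADD r3<-Add2 // r0:8,r1:Add1,r2:6,r3:Add2,r4:2
cycle 6: issue ADD r3<-Add3 // r0:8,r1:Add1,r2:6,r3:Add3,r4:2
cycle 7: CDB Add2=8 // r0:8,r1:Add1,r2:6,r3:Add3,r4:2
cycle 8: CDB Add3=8 // r0:8,r1:Add1,r2:6,r3:8,r4:2
cycle 9: CDB Mul1=16 // r0:8,r1:Add1,r2:6,r3:8,r4:2
cycle 10: CDB Mul2=48 // r0:8,r1:Add1,r2:6,r3:8,r4:2
cycle 11: CDB Add1=-14 // r0:8,r1:-14,r2:6,r3:8,r4:2

STATUS = VALUE -14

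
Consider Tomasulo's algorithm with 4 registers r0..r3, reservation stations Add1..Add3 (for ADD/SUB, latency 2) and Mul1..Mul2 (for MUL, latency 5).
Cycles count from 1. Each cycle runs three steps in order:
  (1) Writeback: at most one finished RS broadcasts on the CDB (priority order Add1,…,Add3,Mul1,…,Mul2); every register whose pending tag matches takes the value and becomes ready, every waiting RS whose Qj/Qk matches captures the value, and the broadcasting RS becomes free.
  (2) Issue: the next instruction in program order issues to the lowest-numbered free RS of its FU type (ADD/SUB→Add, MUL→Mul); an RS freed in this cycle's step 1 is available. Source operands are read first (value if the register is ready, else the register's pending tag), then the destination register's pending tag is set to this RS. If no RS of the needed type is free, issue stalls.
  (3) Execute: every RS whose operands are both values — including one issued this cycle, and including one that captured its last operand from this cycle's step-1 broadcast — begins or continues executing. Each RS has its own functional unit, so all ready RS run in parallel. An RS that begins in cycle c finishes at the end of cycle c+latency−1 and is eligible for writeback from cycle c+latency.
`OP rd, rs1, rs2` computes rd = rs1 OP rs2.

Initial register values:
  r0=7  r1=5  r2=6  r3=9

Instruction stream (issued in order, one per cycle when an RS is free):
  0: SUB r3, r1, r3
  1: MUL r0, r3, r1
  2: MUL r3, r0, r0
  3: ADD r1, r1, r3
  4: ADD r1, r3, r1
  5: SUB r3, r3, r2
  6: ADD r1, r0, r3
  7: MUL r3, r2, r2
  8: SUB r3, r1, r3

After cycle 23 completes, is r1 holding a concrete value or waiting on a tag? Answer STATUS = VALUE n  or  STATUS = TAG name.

c1: issue SUB r3<-Add1 | r0:7,r1:5,r2:6,r3:Add1
c2: issue MUL r0<-Mul1 | r0:Mul1,r1:5,r2:6,r3:Add1
c3: CDB Add1=-4; issue MUL r3<-Mul2 | r0:Mul1,r1:5,r2:6,r3:Mul2
c4: issue ADD r1<-Add1 | r0:Mul1,r1:Add1,r2:6,r3:Mul2
c5: issue ADD r1<-Add2 | r0:Mul1,r1:Add2,r2:6,r3:Mul2
c6: issue SUB r3<-Add3 | r0:Mul1,r1:Add2,r2:6,r3:Add3
c7: stall | r0:Mul1,r1:Add2,r2:6,r3:Add3
c8: CDB Mul1=-20; stall | r0:-20,r1:Add2,r2:6,r3:Add3
c9: stall | r0:-20,r1:Add2,r2:6,r3:Add3
c10: stall | r0:-20,r1:Add2,r2:6,r3:Add3
c11: stall | r0:-20,r1:Add2,r2:6,r3:Add3
c12: stall | r0:-20,r1:Add2,r2:6,r3:Add3
c13: CDB Mul2=400; stall | r0:-20,r1:Add2,r2:6,r3:Add3
c14: stall | r0:-20,r1:Add2,r2:6,r3:Add3
c15: CDB Add1=405; issue ADD r1<-Add1 | r0:-20,r1:Add1,r2:6,r3:Add3
c16: CDB Add3=394; issue MUL r3<-Mul1 | r0:-20,r1:Add1,r2:6,r3:Mul1
c17: CDB Add2=805; issue SUB r3<-Add2 | r0:-20,r1:Add1,r2:6,r3:Add2
c18: CDB Add1=374 | r0:-20,r1:374,r2:6,r3:Add2
c19: - | r0:-20,r1:374,r2:6,r3:Add2
c20: - | r0:-20,r1:374,r2:6,r3:Add2
c21: CDB Mul1=36 | r0:-20,r1:374,r2:6,r3:Add2
c22: - | r0:-20,r1:374,r2:6,r3:Add2
c23: CDB Add2=338 | r0:-20,r1:374,r2:6,r3:338

STATUS = VALUE 374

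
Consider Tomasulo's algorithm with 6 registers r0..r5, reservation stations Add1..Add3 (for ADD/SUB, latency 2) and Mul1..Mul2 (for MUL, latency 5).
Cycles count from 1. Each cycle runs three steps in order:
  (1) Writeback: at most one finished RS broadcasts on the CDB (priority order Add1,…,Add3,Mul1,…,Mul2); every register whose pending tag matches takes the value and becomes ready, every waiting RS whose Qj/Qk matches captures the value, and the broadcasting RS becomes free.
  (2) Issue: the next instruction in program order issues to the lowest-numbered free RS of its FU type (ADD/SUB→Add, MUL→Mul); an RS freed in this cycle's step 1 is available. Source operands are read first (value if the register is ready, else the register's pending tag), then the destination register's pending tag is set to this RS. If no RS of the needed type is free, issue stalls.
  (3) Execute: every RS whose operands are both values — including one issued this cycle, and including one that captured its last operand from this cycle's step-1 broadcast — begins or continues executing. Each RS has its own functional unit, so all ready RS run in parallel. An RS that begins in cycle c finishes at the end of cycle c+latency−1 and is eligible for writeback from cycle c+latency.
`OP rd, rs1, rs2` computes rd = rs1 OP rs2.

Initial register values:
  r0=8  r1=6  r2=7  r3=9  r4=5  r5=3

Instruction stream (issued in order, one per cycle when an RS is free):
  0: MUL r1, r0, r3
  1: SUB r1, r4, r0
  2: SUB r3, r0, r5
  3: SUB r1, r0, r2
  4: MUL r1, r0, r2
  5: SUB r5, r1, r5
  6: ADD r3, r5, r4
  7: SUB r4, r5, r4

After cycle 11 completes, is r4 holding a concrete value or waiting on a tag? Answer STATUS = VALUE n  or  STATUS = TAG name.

c1: issue MUL r1<-Mul1 | r0:8,r1:Mul1,r2:7,r3:9,r4:5,r5:3
c2: issue SUB r1<-Add1 | r0:8,r1:Add1,r2:7,r3:9,r4:5,r5:3
c3: issue SUB r3<-Add2 | r0:8,r1:Add1,r2:7,r3:Add2,r4:5,r5:3
c4: CDB Add1=-3; issue SUB r1<-Add1 | r0:8,r1:Add1,r2:7,r3:Add2,r4:5,r5:3
c5: CDB Add2=5; issue MUL r1<-Mul2 | r0:8,r1:Mul2,r2:7,r3:5,r4:5,r5:3
c6: CDB Add1=1; issue SUB r5<-Add1 | r0:8,r1:Mul2,r2:7,r3:5,r4:5,r5:Add1
c7: CDB Mul1=72; issue ADD r3<-Add2 | r0:8,r1:Mul2,r2:7,r3:Add2,r4:5,r5:Add1
c8: issue SUB r4<-Add3 | r0:8,r1:Mul2,r2:7,r3:Add2,r4:Add3,r5:Add1
c9: - | r0:8,r1:Mul2,r2:7,r3:Add2,r4:Add3,r5:Add1
c10: CDB Mul2=56 | r0:8,r1:56,r2:7,r3:Add2,r4:Add3,r5:Add1
c11: - | r0:8,r1:56,r2:7,r3:Add2,r4:Add3,r5:Add1

STATUS = TAG Add3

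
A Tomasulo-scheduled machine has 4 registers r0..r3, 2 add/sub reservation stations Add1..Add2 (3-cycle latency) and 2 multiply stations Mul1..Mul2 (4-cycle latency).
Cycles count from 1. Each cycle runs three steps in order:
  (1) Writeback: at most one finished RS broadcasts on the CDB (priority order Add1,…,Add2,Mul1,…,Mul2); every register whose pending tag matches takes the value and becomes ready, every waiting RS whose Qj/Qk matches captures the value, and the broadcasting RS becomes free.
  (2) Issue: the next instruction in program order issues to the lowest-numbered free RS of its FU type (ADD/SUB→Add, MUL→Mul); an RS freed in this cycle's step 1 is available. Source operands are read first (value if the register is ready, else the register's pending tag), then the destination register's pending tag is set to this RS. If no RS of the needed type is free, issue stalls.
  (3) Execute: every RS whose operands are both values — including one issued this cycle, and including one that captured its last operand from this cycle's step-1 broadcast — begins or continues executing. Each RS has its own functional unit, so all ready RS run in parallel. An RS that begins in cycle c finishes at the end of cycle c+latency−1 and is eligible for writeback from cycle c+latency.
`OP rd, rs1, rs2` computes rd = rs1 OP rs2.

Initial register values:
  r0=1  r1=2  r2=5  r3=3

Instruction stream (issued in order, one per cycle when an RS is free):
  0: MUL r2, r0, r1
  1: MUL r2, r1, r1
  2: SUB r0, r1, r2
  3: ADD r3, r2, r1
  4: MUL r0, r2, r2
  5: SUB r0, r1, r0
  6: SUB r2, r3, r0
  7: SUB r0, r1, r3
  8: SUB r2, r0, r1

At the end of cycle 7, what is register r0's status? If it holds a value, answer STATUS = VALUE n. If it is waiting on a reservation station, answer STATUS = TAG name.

STATUS = TAG Mul1

  c1: issue MUL r2<-Mul1  regs: r0:1,r1:2,r2:Mul1,r3:3
  c2: issue MUL r2<-Mul2  regs: r0:1,r1:2,r2:Mul2,r3:3
  c3: issue SUB r0<-Add1  regs: r0:Add1,r1:2,r2:Mul2,r3:3
  c4: issue ADD r3<-Add2  regs: r0:Add1,r1:2,r2:Mul2,r3:Add2
  c5: CDB Mul1=2; issue MUL r0<-Mul1  regs: r0:Mul1,r1:2,r2:Mul2,r3:Add2
  c6: CDB Mul2=4; stall  regs: r0:Mul1,r1:2,r2:4,r3:Add2
  c7: stall  regs: r0:Mul1,r1:2,r2:4,r3:Add2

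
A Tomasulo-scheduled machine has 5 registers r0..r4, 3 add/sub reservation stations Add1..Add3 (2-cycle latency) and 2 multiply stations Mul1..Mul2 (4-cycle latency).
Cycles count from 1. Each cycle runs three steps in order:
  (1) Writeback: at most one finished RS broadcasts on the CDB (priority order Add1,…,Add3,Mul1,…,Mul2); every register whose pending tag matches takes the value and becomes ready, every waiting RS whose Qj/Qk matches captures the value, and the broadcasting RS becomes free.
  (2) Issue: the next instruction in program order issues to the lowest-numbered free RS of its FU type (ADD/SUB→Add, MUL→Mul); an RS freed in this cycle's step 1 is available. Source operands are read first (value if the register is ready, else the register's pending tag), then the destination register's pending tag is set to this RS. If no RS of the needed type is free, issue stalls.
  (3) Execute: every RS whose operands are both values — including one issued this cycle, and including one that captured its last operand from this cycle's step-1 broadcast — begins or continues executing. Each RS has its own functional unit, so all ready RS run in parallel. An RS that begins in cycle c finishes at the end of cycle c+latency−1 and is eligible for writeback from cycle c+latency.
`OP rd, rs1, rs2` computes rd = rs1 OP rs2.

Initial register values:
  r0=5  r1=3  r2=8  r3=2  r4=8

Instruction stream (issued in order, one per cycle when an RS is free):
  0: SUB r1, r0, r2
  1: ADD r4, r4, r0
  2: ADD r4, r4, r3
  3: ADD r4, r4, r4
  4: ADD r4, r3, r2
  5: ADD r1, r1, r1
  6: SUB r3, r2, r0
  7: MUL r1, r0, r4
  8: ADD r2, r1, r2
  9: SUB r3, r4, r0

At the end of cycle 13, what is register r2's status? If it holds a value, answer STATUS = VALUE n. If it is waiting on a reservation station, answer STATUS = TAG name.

STATUS = TAG Add1

c1: issue SUB r1<-Add1 | r0:5,r1:Add1,r2:8,r3:2,r4:8
c2: issue ADD r4<-Add2 | r0:5,r1:Add1,r2:8,r3:2,r4:Add2
c3: CDB Add1=-3; issue ADD r4<-Add1 | r0:5,r1:-3,r2:8,r3:2,r4:Add1
c4: CDB Add2=13; issue ADD r4<-Add2 | r0:5,r1:-3,r2:8,r3:2,r4:Add2
c5: issue ADD r4<-Add3 | r0:5,r1:-3,r2:8,r3:2,r4:Add3
c6: CDB Add1=15; issue ADD r1<-Add1 | r0:5,r1:Add1,r2:8,r3:2,r4:Add3
c7: CDB Add3=10; issue SUB r3<-Add3 | r0:5,r1:Add1,r2:8,r3:Add3,r4:10
c8: CDB Add1=-6; issue MUL r1<-Mul1 | r0:5,r1:Mul1,r2:8,r3:Add3,r4:10
c9: CDB Add2=30; issue ADD r2<-Add1 | r0:5,r1:Mul1,r2:Add1,r3:Add3,r4:10
c10: CDB Add3=3; issue SUB r3<-Add2 | r0:5,r1:Mul1,r2:Add1,r3:Add2,r4:10
c11: - | r0:5,r1:Mul1,r2:Add1,r3:Add2,r4:10
c12: CDB Add2=5 | r0:5,r1:Mul1,r2:Add1,r3:5,r4:10
c13: CDB Mul1=50 | r0:5,r1:50,r2:Add1,r3:5,r4:10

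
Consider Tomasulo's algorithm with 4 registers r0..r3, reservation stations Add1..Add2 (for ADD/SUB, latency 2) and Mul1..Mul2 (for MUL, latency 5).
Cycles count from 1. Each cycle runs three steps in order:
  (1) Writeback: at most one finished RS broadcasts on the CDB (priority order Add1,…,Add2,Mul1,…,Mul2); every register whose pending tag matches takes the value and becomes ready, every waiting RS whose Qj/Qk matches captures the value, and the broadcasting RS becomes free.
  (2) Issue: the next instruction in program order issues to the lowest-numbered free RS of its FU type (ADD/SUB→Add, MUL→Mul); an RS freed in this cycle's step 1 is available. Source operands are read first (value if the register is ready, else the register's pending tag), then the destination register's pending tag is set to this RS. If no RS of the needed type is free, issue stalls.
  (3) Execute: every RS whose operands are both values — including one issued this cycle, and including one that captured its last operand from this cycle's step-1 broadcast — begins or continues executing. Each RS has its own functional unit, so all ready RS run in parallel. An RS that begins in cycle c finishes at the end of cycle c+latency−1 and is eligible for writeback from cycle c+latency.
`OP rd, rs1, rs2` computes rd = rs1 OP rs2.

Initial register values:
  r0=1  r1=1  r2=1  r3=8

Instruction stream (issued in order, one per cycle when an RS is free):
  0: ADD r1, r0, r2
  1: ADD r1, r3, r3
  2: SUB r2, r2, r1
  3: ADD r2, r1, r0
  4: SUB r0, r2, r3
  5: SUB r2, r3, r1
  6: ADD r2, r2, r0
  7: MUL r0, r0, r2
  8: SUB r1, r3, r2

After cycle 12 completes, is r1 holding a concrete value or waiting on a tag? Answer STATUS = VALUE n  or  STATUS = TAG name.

STATUS = TAG Add2

cycle 1: issue ADD r1<-Add1 // r0:1,r1:Add1,r2:1,r3:8
cycle 2: issue ADD r1<-Add2 // r0:1,r1:Add2,r2:1,r3:8
cycle 3: CDB Add1=2; issue SUB r2<-Add1 // r0:1,r1:Add2,r2:Add1,r3:8
cycle 4: CDB Add2=16; issue ADD r2<-Add2 // r0:1,r1:16,r2:Add2,r3:8
cycle 5: stall // r0:1,r1:16,r2:Add2,r3:8
cycle 6: CDB Add1=-15; issue SUB r0<-Add1 // r0:Add1,r1:16,r2:Add2,r3:8
cycle 7: CDB Add2=17; issue SUB r2<-Add2 // r0:Add1,r1:16,r2:Add2,r3:8
cycle 8: stall // r0:Add1,r1:16,r2:Add2,r3:8
cycle 9: CDB Add1=9; issue ADD r2<-Add1 // r0:9,r1:16,r2:Add1,r3:8
cycle 10: CDB Add2=-8; issue MUL r0<-Mul1 // r0:Mul1,r1:16,r2:Add1,r3:8
cycle 11: issue SUB r1<-Add2 // r0:Mul1,r1:Add2,r2:Add1,r3:8
cycle 12: CDB Add1=1 // r0:Mul1,r1:Add2,r2:1,r3:8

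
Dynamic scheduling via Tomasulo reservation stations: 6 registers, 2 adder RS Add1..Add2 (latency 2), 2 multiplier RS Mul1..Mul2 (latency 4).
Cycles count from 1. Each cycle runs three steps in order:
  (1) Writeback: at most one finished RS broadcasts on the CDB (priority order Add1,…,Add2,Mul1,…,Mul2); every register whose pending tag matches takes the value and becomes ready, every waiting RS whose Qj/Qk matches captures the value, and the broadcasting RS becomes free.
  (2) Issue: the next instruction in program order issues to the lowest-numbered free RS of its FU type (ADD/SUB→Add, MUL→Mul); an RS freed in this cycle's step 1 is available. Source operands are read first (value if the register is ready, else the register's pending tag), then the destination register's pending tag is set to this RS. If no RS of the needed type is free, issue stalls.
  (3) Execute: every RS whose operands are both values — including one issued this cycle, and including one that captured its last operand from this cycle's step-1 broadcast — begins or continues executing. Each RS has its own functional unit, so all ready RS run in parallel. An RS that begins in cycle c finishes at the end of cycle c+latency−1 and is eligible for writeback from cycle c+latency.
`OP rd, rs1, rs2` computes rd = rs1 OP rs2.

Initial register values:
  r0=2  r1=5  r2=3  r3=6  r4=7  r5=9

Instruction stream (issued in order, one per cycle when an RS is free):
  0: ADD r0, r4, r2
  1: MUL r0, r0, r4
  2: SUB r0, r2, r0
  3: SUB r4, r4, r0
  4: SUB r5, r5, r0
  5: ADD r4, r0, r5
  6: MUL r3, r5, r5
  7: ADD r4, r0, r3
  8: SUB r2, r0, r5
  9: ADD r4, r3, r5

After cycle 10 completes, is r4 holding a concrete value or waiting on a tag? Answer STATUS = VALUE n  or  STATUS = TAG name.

STATUS = TAG Add2

cycle 1: issue ADD r0<-Add1 // r0:Add1,r1:5,r2:3,r3:6,r4:7,r5:9
cycle 2: issue MUL r0<-Mul1 // r0:Mul1,r1:5,r2:3,r3:6,r4:7,r5:9
cycle 3: CDB Add1=10; issue SUB r0<-Add1 // r0:Add1,r1:5,r2:3,r3:6,r4:7,r5:9
cycle 4: issue SUB r4<-Add2 // r0:Add1,r1:5,r2:3,r3:6,r4:Add2,r5:9
cycle 5: stall // r0:Add1,r1:5,r2:3,r3:6,r4:Add2,r5:9
cycle 6: stall // r0:Add1,r1:5,r2:3,r3:6,r4:Add2,r5:9
cycle 7: CDB Mul1=70; stall // r0:Add1,r1:5,r2:3,r3:6,r4:Add2,r5:9
cycle 8: stall // r0:Add1,r1:5,r2:3,r3:6,r4:Add2,r5:9
cycle 9: CDB Add1=-67; issue SUB r5<-Add1 // r0:-67,r1:5,r2:3,r3:6,r4:Add2,r5:Add1
cycle 10: stall // r0:-67,r1:5,r2:3,r3:6,r4:Add2,r5:Add1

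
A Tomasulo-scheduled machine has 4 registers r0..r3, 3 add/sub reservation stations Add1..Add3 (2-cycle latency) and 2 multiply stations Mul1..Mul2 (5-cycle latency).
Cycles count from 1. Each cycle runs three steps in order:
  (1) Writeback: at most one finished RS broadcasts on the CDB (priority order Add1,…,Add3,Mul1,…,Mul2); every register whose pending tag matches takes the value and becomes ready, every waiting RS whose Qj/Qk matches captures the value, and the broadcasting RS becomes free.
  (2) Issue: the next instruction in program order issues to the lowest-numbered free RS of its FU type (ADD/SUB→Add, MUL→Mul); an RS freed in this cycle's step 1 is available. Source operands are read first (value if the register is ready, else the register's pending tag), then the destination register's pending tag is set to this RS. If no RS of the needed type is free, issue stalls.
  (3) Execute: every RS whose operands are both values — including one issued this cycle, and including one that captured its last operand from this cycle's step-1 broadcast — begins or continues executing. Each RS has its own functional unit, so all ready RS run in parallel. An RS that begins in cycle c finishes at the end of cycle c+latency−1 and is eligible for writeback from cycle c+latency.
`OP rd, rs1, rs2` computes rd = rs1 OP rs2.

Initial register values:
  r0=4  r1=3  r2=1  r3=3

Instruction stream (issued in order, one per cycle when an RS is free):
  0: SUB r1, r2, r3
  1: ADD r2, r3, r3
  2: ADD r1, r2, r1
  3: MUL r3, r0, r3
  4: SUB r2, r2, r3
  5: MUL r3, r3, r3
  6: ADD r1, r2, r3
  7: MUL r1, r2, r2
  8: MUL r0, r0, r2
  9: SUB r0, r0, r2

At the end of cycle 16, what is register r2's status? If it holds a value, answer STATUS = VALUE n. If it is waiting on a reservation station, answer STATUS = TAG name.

STATUS = VALUE -6

  c1: issue SUB r1<-Add1  regs: r0:4,r1:Add1,r2:1,r3:3
  c2: issue ADD r2<-Add2  regs: r0:4,r1:Add1,r2:Add2,r3:3
  c3: CDB Add1=-2; issue ADD r1<-Add1  regs: r0:4,r1:Add1,r2:Add2,r3:3
  c4: CDB Add2=6; issue MUL r3<-Mul1  regs: r0:4,r1:Add1,r2:6,r3:Mul1
  c5: issue SUB r2<-Add2  regs: r0:4,r1:Add1,r2:Add2,r3:Mul1
  c6: CDB Add1=4; issue MUL r3<-Mul2  regs: r0:4,r1:4,r2:Add2,r3:Mul2
  c7: issue ADD r1<-Add1  regs: r0:4,r1:Add1,r2:Add2,r3:Mul2
  c8: stall  regs: r0:4,r1:Add1,r2:Add2,r3:Mul2
  c9: CDB Mul1=12; issue MUL r1<-Mul1  regs: r0:4,r1:Mul1,r2:Add2,r3:Mul2
  c10: stall  regs: r0:4,r1:Mul1,r2:Add2,r3:Mul2
  c11: CDB Add2=-6; stall  regs: r0:4,r1:Mul1,r2:-6,r3:Mul2
  c12: stall  regs: r0:4,r1:Mul1,r2:-6,r3:Mul2
  c13: stall  regs: r0:4,r1:Mul1,r2:-6,r3:Mul2
  c14: CDB Mul2=144; issue MUL r0<-Mul2  regs: r0:Mul2,r1:Mul1,r2:-6,r3:144
  c15: issue SUB r0<-Add2  regs: r0:Add2,r1:Mul1,r2:-6,r3:144
  c16: CDB Add1=138  regs: r0:Add2,r1:Mul1,r2:-6,r3:144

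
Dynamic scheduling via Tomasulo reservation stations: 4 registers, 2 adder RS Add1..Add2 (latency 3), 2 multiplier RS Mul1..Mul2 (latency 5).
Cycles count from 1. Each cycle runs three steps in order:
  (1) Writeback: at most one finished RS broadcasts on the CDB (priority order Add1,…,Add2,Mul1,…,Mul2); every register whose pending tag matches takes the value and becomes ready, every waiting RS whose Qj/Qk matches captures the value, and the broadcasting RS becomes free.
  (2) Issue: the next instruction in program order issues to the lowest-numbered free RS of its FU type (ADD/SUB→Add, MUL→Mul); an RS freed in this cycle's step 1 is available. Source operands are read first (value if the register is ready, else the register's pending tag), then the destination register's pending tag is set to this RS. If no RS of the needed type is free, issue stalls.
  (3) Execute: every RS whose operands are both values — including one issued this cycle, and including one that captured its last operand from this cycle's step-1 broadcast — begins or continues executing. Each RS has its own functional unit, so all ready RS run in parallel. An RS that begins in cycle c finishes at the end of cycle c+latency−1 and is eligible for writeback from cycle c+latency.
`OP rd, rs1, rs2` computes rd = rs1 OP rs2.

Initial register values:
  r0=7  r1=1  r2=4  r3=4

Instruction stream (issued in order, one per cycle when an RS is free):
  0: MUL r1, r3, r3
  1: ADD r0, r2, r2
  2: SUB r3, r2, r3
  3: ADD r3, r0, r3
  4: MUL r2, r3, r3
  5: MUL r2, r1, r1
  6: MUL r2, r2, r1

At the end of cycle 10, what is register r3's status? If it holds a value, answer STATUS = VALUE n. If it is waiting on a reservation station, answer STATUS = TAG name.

  c1: issue MUL r1<-Mul1  regs: r0:7,r1:Mul1,r2:4,r3:4
  c2: issue ADD r0<-Add1  regs: r0:Add1,r1:Mul1,r2:4,r3:4
  c3: issue SUB r3<-Add2  regs: r0:Add1,r1:Mul1,r2:4,r3:Add2
  c4: stall  regs: r0:Add1,r1:Mul1,r2:4,r3:Add2
  c5: CDB Add1=8; issue ADD r3<-Add1  regs: r0:8,r1:Mul1,r2:4,r3:Add1
  c6: CDB Add2=0; issue MUL r2<-Mul2  regs: r0:8,r1:Mul1,r2:Mul2,r3:Add1
  c7: CDB Mul1=16; issue MUL r2<-Mul1  regs: r0:8,r1:16,r2:Mul1,r3:Add1
  c8: stall  regs: r0:8,r1:16,r2:Mul1,r3:Add1
  c9: CDB Add1=8; stall  regs: r0:8,r1:16,r2:Mul1,r3:8
  c10: stall  regs: r0:8,r1:16,r2:Mul1,r3:8

STATUS = VALUE 8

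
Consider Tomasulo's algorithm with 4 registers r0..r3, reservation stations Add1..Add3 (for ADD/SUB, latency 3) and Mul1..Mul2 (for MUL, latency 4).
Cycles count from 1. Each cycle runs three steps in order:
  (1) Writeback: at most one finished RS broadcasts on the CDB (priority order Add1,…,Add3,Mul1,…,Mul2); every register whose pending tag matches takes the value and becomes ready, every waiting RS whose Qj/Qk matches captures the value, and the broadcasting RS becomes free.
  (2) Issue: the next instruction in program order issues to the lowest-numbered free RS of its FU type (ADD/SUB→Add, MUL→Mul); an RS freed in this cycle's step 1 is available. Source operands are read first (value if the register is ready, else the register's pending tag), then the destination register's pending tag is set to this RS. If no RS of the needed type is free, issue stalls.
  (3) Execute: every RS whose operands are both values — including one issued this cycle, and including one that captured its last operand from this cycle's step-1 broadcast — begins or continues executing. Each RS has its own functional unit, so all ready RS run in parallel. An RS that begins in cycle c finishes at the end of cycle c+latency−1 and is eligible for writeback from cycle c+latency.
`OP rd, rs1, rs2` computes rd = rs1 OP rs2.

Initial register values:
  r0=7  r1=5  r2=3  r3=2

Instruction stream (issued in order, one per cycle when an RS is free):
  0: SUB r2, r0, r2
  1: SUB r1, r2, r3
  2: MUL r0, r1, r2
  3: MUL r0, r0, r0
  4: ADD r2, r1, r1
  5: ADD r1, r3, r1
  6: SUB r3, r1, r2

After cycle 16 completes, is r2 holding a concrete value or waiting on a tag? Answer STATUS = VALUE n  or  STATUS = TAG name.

STATUS = VALUE 4

cycle 1: issue SUB r2<-Add1 // r0:7,r1:5,r2:Add1,r3:2
cycle 2: issue SUB r1<-Add2 // r0:7,r1:Add2,r2:Add1,r3:2
cycle 3: issue MUL r0<-Mul1 // r0:Mul1,r1:Add2,r2:Add1,r3:2
cycle 4: CDB Add1=4; issue MUL r0<-Mul2 // r0:Mul2,r1:Add2,r2:4,r3:2
cycle 5: issue ADD r2<-Add1 // r0:Mul2,r1:Add2,r2:Add1,r3:2
cycle 6: issue ADD r1<-Add3 // r0:Mul2,r1:Add3,r2:Add1,r3:2
cycle 7: CDB Add2=2; issue SUB r3<-Add2 // r0:Mul2,r1:Add3,r2:Add1,r3:Add2
cycle 8: - // r0:Mul2,r1:Add3,r2:Add1,r3:Add2
cycle 9: - // r0:Mul2,r1:Add3,r2:Add1,r3:Add2
cycle 10: CDB Add1=4 // r0:Mul2,r1:Add3,r2:4,r3:Add2
cycle 11: CDB Add3=4 // r0:Mul2,r1:4,r2:4,r3:Add2
cycle 12: CDB Mul1=8 // r0:Mul2,r1:4,r2:4,r3:Add2
cycle 13: - // r0:Mul2,r1:4,r2:4,r3:Add2
cycle 14: CDB Add2=0 // r0:Mul2,r1:4,r2:4,r3:0
cycle 15: - // r0:Mul2,r1:4,r2:4,r3:0
cycle 16: CDB Mul2=64 // r0:64,r1:4,r2:4,r3:0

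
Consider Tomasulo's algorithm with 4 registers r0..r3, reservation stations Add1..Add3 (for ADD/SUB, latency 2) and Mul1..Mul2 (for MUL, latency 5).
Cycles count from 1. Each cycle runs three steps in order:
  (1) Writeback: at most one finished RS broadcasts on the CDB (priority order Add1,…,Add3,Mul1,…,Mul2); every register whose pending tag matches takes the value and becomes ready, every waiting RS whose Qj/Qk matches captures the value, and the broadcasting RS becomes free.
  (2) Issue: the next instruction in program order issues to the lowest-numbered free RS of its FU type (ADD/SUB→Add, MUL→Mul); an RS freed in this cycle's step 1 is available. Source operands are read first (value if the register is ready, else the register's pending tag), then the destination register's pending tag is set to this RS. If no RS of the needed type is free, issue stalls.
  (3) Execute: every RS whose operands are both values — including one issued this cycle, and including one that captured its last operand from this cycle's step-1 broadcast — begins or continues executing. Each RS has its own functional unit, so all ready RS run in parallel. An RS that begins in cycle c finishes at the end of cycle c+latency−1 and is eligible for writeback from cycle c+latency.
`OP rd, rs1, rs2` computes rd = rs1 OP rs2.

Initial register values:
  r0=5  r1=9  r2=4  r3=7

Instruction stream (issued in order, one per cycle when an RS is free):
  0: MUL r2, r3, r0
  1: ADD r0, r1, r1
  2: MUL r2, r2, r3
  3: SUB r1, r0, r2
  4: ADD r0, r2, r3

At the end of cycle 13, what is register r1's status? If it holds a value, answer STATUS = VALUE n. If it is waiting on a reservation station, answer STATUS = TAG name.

cycle 1: issue MUL r2<-Mul1 // r0:5,r1:9,r2:Mul1,r3:7
cycle 2: issue ADD r0<-Add1 // r0:Add1,r1:9,r2:Mul1,r3:7
cycle 3: issue MUL r2<-Mul2 // r0:Add1,r1:9,r2:Mul2,r3:7
cycle 4: CDB Add1=18; issue SUB r1<-Add1 // r0:18,r1:Add1,r2:Mul2,r3:7
cycle 5: issue ADD r0<-Add2 // r0:Add2,r1:Add1,r2:Mul2,r3:7
cycle 6: CDB Mul1=35 // r0:Add2,r1:Add1,r2:Mul2,r3:7
cycle 7: - // r0:Add2,r1:Add1,r2:Mul2,r3:7
cycle 8: - // r0:Add2,r1:Add1,r2:Mul2,r3:7
cycle 9: - // r0:Add2,r1:Add1,r2:Mul2,r3:7
cycle 10: - // r0:Add2,r1:Add1,r2:Mul2,r3:7
cycle 11: CDB Mul2=245 // r0:Add2,r1:Add1,r2:245,r3:7
cycle 12: - // r0:Add2,r1:Add1,r2:245,r3:7
cycle 13: CDB Add1=-227 // r0:Add2,r1:-227,r2:245,r3:7

STATUS = VALUE -227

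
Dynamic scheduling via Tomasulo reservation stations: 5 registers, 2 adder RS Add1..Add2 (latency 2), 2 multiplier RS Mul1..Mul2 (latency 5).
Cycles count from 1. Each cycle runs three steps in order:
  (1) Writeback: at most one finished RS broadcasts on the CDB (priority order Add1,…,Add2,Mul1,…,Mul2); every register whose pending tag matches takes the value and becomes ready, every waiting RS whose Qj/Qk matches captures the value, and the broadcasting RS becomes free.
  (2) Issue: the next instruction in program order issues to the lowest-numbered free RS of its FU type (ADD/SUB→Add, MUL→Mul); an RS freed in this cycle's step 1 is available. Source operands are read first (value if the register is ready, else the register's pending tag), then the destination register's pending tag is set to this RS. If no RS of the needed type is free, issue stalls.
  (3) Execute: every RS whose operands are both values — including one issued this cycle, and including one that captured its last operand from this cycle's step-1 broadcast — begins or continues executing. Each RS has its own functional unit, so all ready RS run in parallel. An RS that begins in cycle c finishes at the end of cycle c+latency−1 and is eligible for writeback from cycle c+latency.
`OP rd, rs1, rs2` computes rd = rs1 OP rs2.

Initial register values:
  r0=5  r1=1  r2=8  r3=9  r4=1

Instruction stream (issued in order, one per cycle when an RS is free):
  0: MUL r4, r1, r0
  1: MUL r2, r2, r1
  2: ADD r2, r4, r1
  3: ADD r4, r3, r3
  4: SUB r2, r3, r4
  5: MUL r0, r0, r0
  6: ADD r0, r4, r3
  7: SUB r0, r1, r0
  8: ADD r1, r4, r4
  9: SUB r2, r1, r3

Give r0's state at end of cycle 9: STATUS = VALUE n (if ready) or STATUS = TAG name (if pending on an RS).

cycle 1: issue MUL r4<-Mul1 // r0:5,r1:1,r2:8,r3:9,r4:Mul1
cycle 2: issue MUL r2<-Mul2 // r0:5,r1:1,r2:Mul2,r3:9,r4:Mul1
cycle 3: issue ADD r2<-Add1 // r0:5,r1:1,r2:Add1,r3:9,r4:Mul1
cycle 4: issue ADD r4<-Add2 // r0:5,r1:1,r2:Add1,r3:9,r4:Add2
cycle 5: stall // r0:5,r1:1,r2:Add1,r3:9,r4:Add2
cycle 6: CDB Add2=18; issue SUB r2<-Add2 // r0:5,r1:1,r2:Add2,r3:9,r4:18
cycle 7: CDB Mul1=5; issue MUL r0<-Mul1 // r0:Mul1,r1:1,r2:Add2,r3:9,r4:18
cycle 8: CDB Add2=-9; issue ADD r0<-Add2 // r0:Add2,r1:1,r2:-9,r3:9,r4:18
cycle 9: CDB Add1=6; issue SUB r0<-Add1 // r0:Add1,r1:1,r2:-9,r3:9,r4:18

STATUS = TAG Add1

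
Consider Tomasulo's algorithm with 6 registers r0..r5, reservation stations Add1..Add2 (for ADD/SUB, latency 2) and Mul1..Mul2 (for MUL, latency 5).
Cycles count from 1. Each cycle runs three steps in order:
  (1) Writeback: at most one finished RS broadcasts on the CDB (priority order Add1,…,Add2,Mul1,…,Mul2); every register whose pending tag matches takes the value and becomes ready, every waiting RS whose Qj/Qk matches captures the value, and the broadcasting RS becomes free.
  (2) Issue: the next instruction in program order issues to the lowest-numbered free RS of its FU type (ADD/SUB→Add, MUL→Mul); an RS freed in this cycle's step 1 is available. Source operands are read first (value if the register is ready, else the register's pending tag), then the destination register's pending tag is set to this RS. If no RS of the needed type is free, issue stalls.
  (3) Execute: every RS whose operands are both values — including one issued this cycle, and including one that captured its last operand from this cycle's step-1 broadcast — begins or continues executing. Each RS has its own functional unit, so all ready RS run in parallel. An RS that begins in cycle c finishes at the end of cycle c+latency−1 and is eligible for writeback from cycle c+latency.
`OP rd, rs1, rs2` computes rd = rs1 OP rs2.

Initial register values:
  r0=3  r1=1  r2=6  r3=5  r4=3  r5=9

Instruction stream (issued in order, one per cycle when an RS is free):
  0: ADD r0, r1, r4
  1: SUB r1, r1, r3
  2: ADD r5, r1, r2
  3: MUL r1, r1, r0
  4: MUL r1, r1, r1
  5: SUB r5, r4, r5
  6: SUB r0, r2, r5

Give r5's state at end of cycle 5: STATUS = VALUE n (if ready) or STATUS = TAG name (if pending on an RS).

c1: issue ADD r0<-Add1 | r0:Add1,r1:1,r2:6,r3:5,r4:3,r5:9
c2: issue SUB r1<-Add2 | r0:Add1,r1:Add2,r2:6,r3:5,r4:3,r5:9
c3: CDB Add1=4; issue ADD r5<-Add1 | r0:4,r1:Add2,r2:6,r3:5,r4:3,r5:Add1
c4: CDB Add2=-4; issue MUL r1<-Mul1 | r0:4,r1:Mul1,r2:6,r3:5,r4:3,r5:Add1
c5: issue MUL r1<-Mul2 | r0:4,r1:Mul2,r2:6,r3:5,r4:3,r5:Add1

STATUS = TAG Add1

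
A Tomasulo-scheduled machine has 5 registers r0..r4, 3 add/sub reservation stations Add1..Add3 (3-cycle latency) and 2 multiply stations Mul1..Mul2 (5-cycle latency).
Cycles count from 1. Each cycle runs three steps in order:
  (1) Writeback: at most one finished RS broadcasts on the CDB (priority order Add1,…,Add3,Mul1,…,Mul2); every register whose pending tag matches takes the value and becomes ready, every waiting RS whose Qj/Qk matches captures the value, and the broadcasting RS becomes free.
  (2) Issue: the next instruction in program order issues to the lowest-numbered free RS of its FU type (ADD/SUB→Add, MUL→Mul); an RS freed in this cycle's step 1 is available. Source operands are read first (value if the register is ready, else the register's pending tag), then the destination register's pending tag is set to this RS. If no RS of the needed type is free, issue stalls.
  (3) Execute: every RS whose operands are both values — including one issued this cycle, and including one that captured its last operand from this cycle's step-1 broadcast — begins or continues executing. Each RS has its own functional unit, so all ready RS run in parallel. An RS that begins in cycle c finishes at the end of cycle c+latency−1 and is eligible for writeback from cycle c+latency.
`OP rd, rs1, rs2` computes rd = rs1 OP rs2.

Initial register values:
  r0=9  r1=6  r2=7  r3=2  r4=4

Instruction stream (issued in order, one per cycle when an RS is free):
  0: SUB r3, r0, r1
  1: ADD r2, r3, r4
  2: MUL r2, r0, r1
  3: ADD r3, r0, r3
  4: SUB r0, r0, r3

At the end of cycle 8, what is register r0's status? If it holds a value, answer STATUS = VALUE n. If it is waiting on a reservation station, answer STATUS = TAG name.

c1: issue SUB r3<-Add1 | r0:9,r1:6,r2:7,r3:Add1,r4:4
c2: issue ADD r2<-Add2 | r0:9,r1:6,r2:Add2,r3:Add1,r4:4
c3: issue MUL r2<-Mul1 | r0:9,r1:6,r2:Mul1,r3:Add1,r4:4
c4: CDB Add1=3; issue ADD r3<-Add1 | r0:9,r1:6,r2:Mul1,r3:Add1,r4:4
c5: issue SUB r0<-Add3 | r0:Add3,r1:6,r2:Mul1,r3:Add1,r4:4
c6: - | r0:Add3,r1:6,r2:Mul1,r3:Add1,r4:4
c7: CDB Add1=12 | r0:Add3,r1:6,r2:Mul1,r3:12,r4:4
c8: CDB Add2=7 | r0:Add3,r1:6,r2:Mul1,r3:12,r4:4

STATUS = TAG Add3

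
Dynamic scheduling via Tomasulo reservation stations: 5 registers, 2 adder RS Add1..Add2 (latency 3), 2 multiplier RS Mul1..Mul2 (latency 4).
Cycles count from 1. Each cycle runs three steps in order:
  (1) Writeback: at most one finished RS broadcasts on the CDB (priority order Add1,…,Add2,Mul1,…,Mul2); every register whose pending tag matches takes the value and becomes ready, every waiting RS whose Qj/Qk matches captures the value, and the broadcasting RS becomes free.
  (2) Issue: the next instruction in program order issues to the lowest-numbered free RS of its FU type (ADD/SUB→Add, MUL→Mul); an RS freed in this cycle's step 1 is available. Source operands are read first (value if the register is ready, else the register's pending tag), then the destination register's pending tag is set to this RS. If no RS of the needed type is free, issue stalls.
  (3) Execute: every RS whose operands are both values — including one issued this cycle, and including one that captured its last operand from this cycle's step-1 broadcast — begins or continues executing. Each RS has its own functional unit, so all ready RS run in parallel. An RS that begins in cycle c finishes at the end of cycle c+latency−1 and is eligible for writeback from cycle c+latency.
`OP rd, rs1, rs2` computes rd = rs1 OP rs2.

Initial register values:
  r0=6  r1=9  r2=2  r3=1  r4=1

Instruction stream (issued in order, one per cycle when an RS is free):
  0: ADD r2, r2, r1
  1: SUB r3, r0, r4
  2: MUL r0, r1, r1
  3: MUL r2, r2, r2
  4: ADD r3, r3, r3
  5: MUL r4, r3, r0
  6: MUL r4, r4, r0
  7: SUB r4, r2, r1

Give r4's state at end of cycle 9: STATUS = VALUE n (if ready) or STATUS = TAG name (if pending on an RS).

c1: issue ADD r2<-Add1 | r0:6,r1:9,r2:Add1,r3:1,r4:1
c2: issue SUB r3<-Add2 | r0:6,r1:9,r2:Add1,r3:Add2,r4:1
c3: issue MUL r0<-Mul1 | r0:Mul1,r1:9,r2:Add1,r3:Add2,r4:1
c4: CDB Add1=11; issue MUL r2<-Mul2 | r0:Mul1,r1:9,r2:Mul2,r3:Add2,r4:1
c5: CDB Add2=5; issue ADD r3<-Add1 | r0:Mul1,r1:9,r2:Mul2,r3:Add1,r4:1
c6: stall | r0:Mul1,r1:9,r2:Mul2,r3:Add1,r4:1
c7: CDB Mul1=81; issue MUL r4<-Mul1 | r0:81,r1:9,r2:Mul2,r3:Add1,r4:Mul1
c8: CDB Add1=10; stall | r0:81,r1:9,r2:Mul2,r3:10,r4:Mul1
c9: CDB Mul2=121; issue MUL r4<-Mul2 | r0:81,r1:9,r2:121,r3:10,r4:Mul2

STATUS = TAG Mul2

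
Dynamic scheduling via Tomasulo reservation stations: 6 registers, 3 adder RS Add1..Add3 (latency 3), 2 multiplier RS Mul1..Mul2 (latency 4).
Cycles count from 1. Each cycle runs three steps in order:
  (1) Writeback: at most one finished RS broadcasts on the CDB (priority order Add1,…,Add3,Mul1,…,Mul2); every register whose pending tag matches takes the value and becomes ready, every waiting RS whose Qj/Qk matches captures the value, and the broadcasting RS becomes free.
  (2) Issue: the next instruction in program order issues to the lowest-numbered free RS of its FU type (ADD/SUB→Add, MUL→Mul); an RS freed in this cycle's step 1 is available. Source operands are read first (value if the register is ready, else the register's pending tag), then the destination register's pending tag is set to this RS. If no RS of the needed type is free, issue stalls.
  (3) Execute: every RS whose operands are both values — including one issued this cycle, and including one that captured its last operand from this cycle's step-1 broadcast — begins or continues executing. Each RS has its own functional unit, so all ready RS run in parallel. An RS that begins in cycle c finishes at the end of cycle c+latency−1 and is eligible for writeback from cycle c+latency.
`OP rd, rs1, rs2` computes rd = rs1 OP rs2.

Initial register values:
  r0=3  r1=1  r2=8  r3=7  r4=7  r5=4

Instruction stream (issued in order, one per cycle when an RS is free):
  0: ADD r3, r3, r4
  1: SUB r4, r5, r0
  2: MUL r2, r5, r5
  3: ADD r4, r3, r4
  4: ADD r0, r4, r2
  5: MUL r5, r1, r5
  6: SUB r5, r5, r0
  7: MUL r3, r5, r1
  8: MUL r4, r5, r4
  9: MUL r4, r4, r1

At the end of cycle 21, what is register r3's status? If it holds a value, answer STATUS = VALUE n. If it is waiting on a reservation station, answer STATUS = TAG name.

c1: issue ADD r3<-Add1 | r0:3,r1:1,r2:8,r3:Add1,r4:7,r5:4
c2: issue SUB r4<-Add2 | r0:3,r1:1,r2:8,r3:Add1,r4:Add2,r5:4
c3: issue MUL r2<-Mul1 | r0:3,r1:1,r2:Mul1,r3:Add1,r4:Add2,r5:4
c4: CDB Add1=14; issue ADD r4<-Add1 | r0:3,r1:1,r2:Mul1,r3:14,r4:Add1,r5:4
c5: CDB Add2=1; issue ADD r0<-Add2 | r0:Add2,r1:1,r2:Mul1,r3:14,r4:Add1,r5:4
c6: issue MUL r5<-Mul2 | r0:Add2,r1:1,r2:Mul1,r3:14,r4:Add1,r5:Mul2
c7: CDB Mul1=16; issue SUB r5<-Add3 | r0:Add2,r1:1,r2:16,r3:14,r4:Add1,r5:Add3
c8: CDB Add1=15; issue MUL r3<-Mul1 | r0:Add2,r1:1,r2:16,r3:Mul1,r4:15,r5:Add3
c9: stall | r0:Add2,r1:1,r2:16,r3:Mul1,r4:15,r5:Add3
c10: CDB Mul2=4; issue MUL r4<-Mul2 | r0:Add2,r1:1,r2:16,r3:Mul1,r4:Mul2,r5:Add3
c11: CDB Add2=31; stall | r0:31,r1:1,r2:16,r3:Mul1,r4:Mul2,r5:Add3
c12: stall | r0:31,r1:1,r2:16,r3:Mul1,r4:Mul2,r5:Add3
c13: stall | r0:31,r1:1,r2:16,r3:Mul1,r4:Mul2,r5:Add3
c14: CDB Add3=-27; stall | r0:31,r1:1,r2:16,r3:Mul1,r4:Mul2,r5:-27
c15: stall | r0:31,r1:1,r2:16,r3:Mul1,r4:Mul2,r5:-27
c16: stall | r0:31,r1:1,r2:16,r3:Mul1,r4:Mul2,r5:-27
c17: stall | r0:31,r1:1,r2:16,r3:Mul1,r4:Mul2,r5:-27
c18: CDB Mul1=-27; issue MUL r4<-Mul1 | r0:31,r1:1,r2:16,r3:-27,r4:Mul1,r5:-27
c19: CDB Mul2=-405 | r0:31,r1:1,r2:16,r3:-27,r4:Mul1,r5:-27
c20: - | r0:31,r1:1,r2:16,r3:-27,r4:Mul1,r5:-27
c21: - | r0:31,r1:1,r2:16,r3:-27,r4:Mul1,r5:-27

STATUS = VALUE -27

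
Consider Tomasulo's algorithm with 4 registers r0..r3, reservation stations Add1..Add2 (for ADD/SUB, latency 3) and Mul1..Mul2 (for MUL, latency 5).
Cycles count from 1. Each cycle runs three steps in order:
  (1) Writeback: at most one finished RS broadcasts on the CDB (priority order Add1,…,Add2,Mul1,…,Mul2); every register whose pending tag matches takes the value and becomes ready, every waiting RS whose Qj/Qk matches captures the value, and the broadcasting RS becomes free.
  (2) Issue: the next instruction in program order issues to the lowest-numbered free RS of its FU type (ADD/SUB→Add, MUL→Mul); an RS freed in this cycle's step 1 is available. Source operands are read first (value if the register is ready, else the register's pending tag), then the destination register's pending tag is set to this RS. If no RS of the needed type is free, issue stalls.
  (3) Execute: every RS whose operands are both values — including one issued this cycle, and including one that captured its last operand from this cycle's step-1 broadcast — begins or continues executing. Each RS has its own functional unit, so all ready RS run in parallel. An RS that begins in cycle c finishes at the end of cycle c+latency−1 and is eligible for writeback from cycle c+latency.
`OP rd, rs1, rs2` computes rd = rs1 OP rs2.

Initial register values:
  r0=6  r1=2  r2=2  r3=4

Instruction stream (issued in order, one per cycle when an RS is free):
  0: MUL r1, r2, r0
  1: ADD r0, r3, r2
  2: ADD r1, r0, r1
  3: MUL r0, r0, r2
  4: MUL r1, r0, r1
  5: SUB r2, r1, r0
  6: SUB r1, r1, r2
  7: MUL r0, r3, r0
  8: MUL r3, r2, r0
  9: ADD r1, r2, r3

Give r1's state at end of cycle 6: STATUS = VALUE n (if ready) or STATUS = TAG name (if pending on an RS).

c1: issue MUL r1<-Mul1 | r0:6,r1:Mul1,r2:2,r3:4
c2: issue ADD r0<-Add1 | r0:Add1,r1:Mul1,r2:2,r3:4
c3: issue ADD r1<-Add2 | r0:Add1,r1:Add2,r2:2,r3:4
c4: issue MUL r0<-Mul2 | r0:Mul2,r1:Add2,r2:2,r3:4
c5: CDB Add1=6; stall | r0:Mul2,r1:Add2,r2:2,r3:4
c6: CDB Mul1=12; issue MUL r1<-Mul1 | r0:Mul2,r1:Mul1,r2:2,r3:4

STATUS = TAG Mul1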